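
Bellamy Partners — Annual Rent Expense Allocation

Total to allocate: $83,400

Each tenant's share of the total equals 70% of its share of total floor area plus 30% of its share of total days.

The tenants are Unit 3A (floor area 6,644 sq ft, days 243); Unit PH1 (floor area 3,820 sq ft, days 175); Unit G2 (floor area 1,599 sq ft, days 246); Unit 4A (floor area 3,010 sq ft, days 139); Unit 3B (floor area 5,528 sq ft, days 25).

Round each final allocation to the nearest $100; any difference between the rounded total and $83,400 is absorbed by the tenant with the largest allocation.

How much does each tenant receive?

Unit 3A: $26,200 | Unit PH1: $16,100 | Unit G2: $12,000 | Unit 4A: $12,700 | Unit 3B: $16,400

Totals — floor area 20,601, days 828.
Combined weights (70% floor area + 30% days): Unit 3A 0.3138; Unit PH1 0.1932; Unit G2 0.1435; Unit 4A 0.1526; Unit 3B 0.1969.
Proportional shares: Unit 3A 26,170.88; Unit PH1 16,113.32; Unit G2 11,964.79; Unit 4A 12,730.08; Unit 3B 16,420.92.
After rounding ($100): Unit 3A $26,200; Unit PH1 $16,100; Unit G2 $12,000; Unit 4A $12,700; Unit 3B $16,400. Sum = $83,400.
Sum already equals the total — no adjustment.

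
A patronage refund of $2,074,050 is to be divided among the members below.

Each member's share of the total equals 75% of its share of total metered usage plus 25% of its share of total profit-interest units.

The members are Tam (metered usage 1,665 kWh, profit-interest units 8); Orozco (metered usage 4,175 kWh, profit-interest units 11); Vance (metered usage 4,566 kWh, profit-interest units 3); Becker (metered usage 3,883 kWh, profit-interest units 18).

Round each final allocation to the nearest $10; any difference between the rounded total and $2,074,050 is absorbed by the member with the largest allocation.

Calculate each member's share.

Tam: $284,960; Orozco: $597,090; Vance: $535,960; Becker: $656,040

Totals — metered usage 14,289, profit-interest units 40.
Combined weights (75% metered usage + 25% profit-interest units): Tam 0.1374; Orozco 0.2879; Vance 0.2584; Becker 0.3163.
Pro-rata amounts: Tam 284,958.71; Orozco 597,092.24; Vance 535,955.01; Becker 656,044.05.
Rounded to nearest $10: Tam $284,960; Orozco $597,090; Vance $535,960; Becker $656,040. Sum = $2,074,050.
Rounded total matches; no reconciliation needed.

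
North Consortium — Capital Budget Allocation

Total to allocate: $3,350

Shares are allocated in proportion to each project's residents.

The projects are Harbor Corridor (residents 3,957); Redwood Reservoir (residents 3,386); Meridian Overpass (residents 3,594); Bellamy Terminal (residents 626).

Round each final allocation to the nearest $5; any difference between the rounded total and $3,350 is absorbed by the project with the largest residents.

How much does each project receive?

Sum of residents: 11,563.
Proportional shares: Harbor Corridor 3,957/11,563 × $3,350 = 1,146.41; Redwood Reservoir 3,386/11,563 × $3,350 = 980.98; Meridian Overpass 3,594/11,563 × $3,350 = 1,041.24; Bellamy Terminal 626/11,563 × $3,350 = 181.36.
After rounding ($5): Harbor Corridor $1,145; Redwood Reservoir $980; Meridian Overpass $1,040; Bellamy Terminal $180. Sum = $3,345.
Difference $3,350 − $3,345 = +$5 applied to largest residents (Harbor Corridor): Harbor Corridor becomes $1,150.

Harbor Corridor: $1,150 | Redwood Reservoir: $980 | Meridian Overpass: $1,040 | Bellamy Terminal: $180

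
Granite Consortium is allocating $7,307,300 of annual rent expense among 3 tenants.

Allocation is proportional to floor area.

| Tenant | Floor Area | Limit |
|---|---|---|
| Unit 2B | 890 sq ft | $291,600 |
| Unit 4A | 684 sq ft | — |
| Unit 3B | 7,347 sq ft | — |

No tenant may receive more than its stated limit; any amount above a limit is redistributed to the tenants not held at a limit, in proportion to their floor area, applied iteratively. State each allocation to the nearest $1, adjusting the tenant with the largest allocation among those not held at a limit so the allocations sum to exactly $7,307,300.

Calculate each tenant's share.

Unit 2B: $291,600; Unit 4A: $597,527; Unit 3B: $6,418,173

Total floor area = 8,921.
Pro-rata shares before constraints: Unit 2B 729,009.86; Unit 4A 560,272.75; Unit 3B 6,018,017.39.
Held at cap: Unit 2B ($291,600); balance $7,015,700 reallocated over remaining floor area 8,031.
Shares after redistribution: Unit 4A 597,526.93 → $597,527; Unit 3B 6,418,173.07 → $6,418,173.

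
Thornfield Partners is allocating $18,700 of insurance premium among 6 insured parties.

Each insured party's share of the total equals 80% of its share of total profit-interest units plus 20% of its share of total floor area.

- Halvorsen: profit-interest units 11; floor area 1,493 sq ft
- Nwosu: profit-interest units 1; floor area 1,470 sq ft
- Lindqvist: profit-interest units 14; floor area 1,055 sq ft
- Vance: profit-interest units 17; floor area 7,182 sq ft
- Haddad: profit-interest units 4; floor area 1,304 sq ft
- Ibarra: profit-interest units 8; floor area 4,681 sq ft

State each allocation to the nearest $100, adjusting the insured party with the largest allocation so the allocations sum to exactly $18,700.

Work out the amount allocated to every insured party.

Halvorsen: $3,300 | Nwosu: $600 | Lindqvist: $4,000 | Vance: $6,200 | Haddad: $1,400 | Ibarra: $3,200

Profit-interest units total 55; floor area total 17,185.
Blended shares (80% profit-interest units + 20% floor area): Halvorsen 0.1774; Nwosu 0.0317; Lindqvist 0.2159; Vance 0.3309; Haddad 0.0734; Ibarra 0.1708.
Proportional shares: Halvorsen 3,316.92; Nwosu 591.92; Lindqvist 4,037.60; Vance 6,187.03; Haddad 1,371.79; Ibarra 3,194.73.
Rounded to nearest $100: Halvorsen $3,300; Nwosu $600; Lindqvist $4,000; Vance $6,200; Haddad $1,400; Ibarra $3,200. Sum = $18,700.
No rounding difference to absorb.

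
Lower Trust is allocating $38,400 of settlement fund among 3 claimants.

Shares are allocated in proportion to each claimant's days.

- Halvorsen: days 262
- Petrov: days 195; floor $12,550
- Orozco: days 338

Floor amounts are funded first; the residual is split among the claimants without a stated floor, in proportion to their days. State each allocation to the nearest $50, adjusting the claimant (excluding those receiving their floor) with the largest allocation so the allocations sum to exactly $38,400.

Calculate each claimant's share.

Halvorsen: $11,300; Petrov: $12,550; Orozco: $14,550

Minimums first: Petrov $12,550. Remaining pool $25,850.
Remaining pool split over remaining days 600: Halvorsen 11,287.83 → $11,300; Orozco 14,562.17 → $14,550.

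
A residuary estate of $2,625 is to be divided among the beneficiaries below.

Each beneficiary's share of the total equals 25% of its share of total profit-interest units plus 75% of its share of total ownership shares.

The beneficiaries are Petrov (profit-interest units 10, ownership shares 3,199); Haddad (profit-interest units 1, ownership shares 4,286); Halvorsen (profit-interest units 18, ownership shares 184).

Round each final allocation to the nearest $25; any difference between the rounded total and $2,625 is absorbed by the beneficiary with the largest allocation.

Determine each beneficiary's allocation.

Profit-interest units total 29; ownership shares total 7,669.
Blended shares (25% profit-interest units + 75% ownership shares): Petrov 0.3991; Haddad 0.4278; Halvorsen 0.1732.
Raw shares: Petrov 1,047.53; Haddad 1,122.91; Halvorsen 454.56.
After rounding ($25): Petrov $1,050; Haddad $1,125; Halvorsen $450. Sum = $2,625.
No rounding difference to absorb.

Petrov: $1,050; Haddad: $1,125; Halvorsen: $450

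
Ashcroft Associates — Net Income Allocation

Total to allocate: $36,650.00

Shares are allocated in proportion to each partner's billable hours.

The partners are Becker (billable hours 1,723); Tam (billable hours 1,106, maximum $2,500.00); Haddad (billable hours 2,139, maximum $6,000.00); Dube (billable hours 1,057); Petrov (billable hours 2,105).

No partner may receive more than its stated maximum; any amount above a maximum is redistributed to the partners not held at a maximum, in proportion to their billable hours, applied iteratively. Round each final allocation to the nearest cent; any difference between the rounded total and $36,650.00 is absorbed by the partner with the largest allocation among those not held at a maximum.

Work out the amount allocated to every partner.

Becker: $9,928.85 | Tam: $2,500.00 | Haddad: $6,000.00 | Dube: $6,091.00 | Petrov: $12,130.15

Billable hours total: 8,130.
Unconstrained shares: Becker 7,767.2755; Tam 4,985.8426; Haddad 9,642.6015; Dube 4,764.9508; Petrov 9,489.3296.
Cap binds for Tam ($2,500.00), Haddad ($6,000.00); residual $28,150.00 reallocated over remaining billable hours 4,885.
Shares after redistribution: Becker 9,928.8536 → $9,928.85; Dube 6,091.0031 → $6,091.00; Petrov 12,130.1433 → $12,130.14.
Rounding difference +$0.01 applied to Petrov → $12,130.15.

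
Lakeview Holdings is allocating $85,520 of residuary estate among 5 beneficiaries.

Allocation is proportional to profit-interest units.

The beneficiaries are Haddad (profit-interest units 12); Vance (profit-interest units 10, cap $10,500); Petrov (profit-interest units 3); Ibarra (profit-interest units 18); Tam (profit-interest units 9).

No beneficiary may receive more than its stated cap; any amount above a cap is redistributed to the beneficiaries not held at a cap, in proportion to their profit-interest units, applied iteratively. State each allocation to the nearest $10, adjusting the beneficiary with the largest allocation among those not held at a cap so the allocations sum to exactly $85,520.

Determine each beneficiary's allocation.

Total profit-interest units = 52.
Proportional shares (ignoring caps): Haddad 19,735.38; Vance 16,446.15; Petrov 4,933.85; Ibarra 29,603.08; Tam 14,801.54.
Held at cap: Vance ($10,500); residual $75,020 reallocated over remaining profit-interest units 42.
Redistributed shares: Haddad 21,434.29 → $21,430; Petrov 5,358.57 → $5,360; Ibarra 32,151.43 → $32,150; Tam 16,075.71 → $16,080.

Haddad: $21,430; Vance: $10,500; Petrov: $5,360; Ibarra: $32,150; Tam: $16,080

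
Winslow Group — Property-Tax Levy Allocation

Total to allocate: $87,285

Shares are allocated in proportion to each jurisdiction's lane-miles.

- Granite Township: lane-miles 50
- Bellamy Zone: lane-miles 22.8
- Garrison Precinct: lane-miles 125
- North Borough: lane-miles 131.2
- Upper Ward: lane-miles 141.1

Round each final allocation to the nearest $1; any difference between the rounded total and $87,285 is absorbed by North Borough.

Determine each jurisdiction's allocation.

Granite Township: $9,284 · Bellamy Zone: $4,233 · Garrison Precinct: $23,209 · North Borough: $24,361 · Upper Ward: $26,198

Combined lane-miles = 470.1.
Proportional shares: Granite Township 50/470.1 × $87,285 = 9,283.66; Bellamy Zone 22.8/470.1 × $87,285 = 4,233.35; Garrison Precinct 125/470.1 × $87,285 = 23,209.16; North Borough 131.2/470.1 × $87,285 = 24,360.33; Upper Ward 141.1/470.1 × $87,285 = 26,198.497.
Rounded to nearest $1: Granite Township $9,284; Bellamy Zone $4,233; Garrison Precinct $23,209; North Borough $24,360; Upper Ward $26,198. Sum = $87,284.
Difference $87,285 − $87,284 = +$1 applied to North Borough: North Borough becomes $24,361.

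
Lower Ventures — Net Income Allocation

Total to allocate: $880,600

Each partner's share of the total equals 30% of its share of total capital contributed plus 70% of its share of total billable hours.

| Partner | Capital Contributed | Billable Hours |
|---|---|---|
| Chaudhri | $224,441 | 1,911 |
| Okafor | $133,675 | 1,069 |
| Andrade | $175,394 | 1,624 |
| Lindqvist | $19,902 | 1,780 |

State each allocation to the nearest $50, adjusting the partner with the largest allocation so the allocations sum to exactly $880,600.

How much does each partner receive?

Totals — capital contributed 553,412, billable hours 6,384.
Blended shares (30% capital contributed + 70% billable hours): Chaudhri 0.3312; Okafor 0.1897; Andrade 0.2731; Lindqvist 0.2060.
Proportional shares: Chaudhri 291,660.93; Okafor 167,031.33; Andrade 240,535.71; Lindqvist 181,372.03.
After rounding ($50): Chaudhri $291,650; Okafor $167,050; Andrade $240,550; Lindqvist $181,350. Sum = $880,600.
Sum already equals the total — no adjustment.

Chaudhri: $291,650 · Okafor: $167,050 · Andrade: $240,550 · Lindqvist: $181,350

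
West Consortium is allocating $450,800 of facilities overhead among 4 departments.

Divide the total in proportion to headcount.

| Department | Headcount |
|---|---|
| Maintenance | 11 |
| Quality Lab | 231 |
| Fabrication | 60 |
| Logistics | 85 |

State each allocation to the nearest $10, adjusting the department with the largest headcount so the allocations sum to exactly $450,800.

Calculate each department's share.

Headcount total: 387.
Raw shares: Maintenance 11/387 × $450,800 = 12,813.44; Quality Lab 231/387 × $450,800 = 269,082.17; Fabrication 60/387 × $450,800 = 69,891.47; Logistics 85/387 × $450,800 = 99,012.92.
After rounding ($10): Maintenance $12,810; Quality Lab $269,080; Fabrication $69,890; Logistics $99,010. Sum = $450,790.
Difference $450,800 − $450,790 = +$10 applied to largest headcount (Quality Lab): Quality Lab becomes $269,090.

Maintenance: $12,810 · Quality Lab: $269,090 · Fabrication: $69,890 · Logistics: $99,010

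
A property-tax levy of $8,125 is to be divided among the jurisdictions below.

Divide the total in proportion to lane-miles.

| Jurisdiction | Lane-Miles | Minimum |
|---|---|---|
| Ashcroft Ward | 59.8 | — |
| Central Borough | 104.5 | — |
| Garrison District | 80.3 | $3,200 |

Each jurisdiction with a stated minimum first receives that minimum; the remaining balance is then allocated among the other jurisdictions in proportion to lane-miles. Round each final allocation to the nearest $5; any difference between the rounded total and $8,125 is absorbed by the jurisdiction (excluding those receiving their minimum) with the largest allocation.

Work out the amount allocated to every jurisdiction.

Guaranteed amounts: Garrison District $3,200. Balance $4,925.
Balance split over remaining lane-miles 164.3: Ashcroft Ward 1,792.54 → $1,795; Central Borough 3,132.46 → $3,130.

Ashcroft Ward: $1,795; Central Borough: $3,130; Garrison District: $3,200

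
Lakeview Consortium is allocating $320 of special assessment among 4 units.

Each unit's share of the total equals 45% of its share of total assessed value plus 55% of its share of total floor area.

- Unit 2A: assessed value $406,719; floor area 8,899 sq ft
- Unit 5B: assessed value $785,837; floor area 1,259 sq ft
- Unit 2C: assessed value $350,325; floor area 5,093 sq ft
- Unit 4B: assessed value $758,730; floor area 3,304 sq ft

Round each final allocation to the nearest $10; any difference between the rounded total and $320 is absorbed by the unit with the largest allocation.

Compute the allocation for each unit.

Assessed value total 2,301,611; floor area total 18,555.
Composite weights (45% assessed value + 55% floor area): Unit 2A 0.3433; Unit 5B 0.1910; Unit 2C 0.2195; Unit 4B 0.2463.
Raw shares: Unit 2A 109.86; Unit 5B 61.11; Unit 2C 70.23; Unit 4B 78.81.
At nearest $10: Unit 2A $110; Unit 5B $60; Unit 2C $70; Unit 4B $80. Sum = $320.
No rounding difference to absorb.

Unit 2A: $110 | Unit 5B: $60 | Unit 2C: $70 | Unit 4B: $80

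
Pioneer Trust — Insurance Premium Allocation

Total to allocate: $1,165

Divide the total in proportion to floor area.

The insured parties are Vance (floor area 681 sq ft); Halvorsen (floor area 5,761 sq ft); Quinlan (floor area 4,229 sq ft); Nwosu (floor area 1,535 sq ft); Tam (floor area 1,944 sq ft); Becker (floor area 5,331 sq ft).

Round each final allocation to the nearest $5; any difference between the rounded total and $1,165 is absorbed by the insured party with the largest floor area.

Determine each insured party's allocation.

Total floor area = 681 + 5,761 + 4,229 + 1,535 + 1,944 + 5,331 = 19,481.
Raw shares: Vance 40.73; Halvorsen 344.52; Quinlan 252.90; Nwosu 91.80; Tam 116.25; Becker 318.80.
Rounded to nearest $5: Vance $40; Halvorsen $345; Quinlan $255; Nwosu $90; Tam $115; Becker $320. Sum = $1,165.
Rounded total matches; no reconciliation needed.

Vance: $40; Halvorsen: $345; Quinlan: $255; Nwosu: $90; Tam: $115; Becker: $320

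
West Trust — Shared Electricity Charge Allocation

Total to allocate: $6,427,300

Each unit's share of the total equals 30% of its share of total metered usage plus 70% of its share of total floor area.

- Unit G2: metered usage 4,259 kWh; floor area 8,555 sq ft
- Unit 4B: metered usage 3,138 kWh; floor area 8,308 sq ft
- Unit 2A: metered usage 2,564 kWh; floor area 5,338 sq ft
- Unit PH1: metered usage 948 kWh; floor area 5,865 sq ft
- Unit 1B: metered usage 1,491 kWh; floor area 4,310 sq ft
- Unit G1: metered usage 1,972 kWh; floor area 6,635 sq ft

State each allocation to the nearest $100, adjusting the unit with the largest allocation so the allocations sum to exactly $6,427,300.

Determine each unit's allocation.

Totals — metered usage 14,372, floor area 39,011.
Blended shares (30% metered usage + 70% floor area): Unit G2 0.2424; Unit 4B 0.2146; Unit 2A 0.1493; Unit PH1 0.1250; Unit 1B 0.1085; Unit G1 0.1602.
Unrounded shares: Unit G2 1,558,041.90; Unit 4B 1,379,158.90; Unit 2A 959,621.44; Unit PH1 803,592.63; Unit 1B 697,106.10; Unit G1 1,029,779.03.
At nearest $100: Unit G2 $1,558,000; Unit 4B $1,379,200; Unit 2A $959,600; Unit PH1 $803,600; Unit 1B $697,100; Unit G1 $1,029,800. Sum = $6,427,300.
No rounding difference to absorb.

Unit G2: $1,558,000 | Unit 4B: $1,379,200 | Unit 2A: $959,600 | Unit PH1: $803,600 | Unit 1B: $697,100 | Unit G1: $1,029,800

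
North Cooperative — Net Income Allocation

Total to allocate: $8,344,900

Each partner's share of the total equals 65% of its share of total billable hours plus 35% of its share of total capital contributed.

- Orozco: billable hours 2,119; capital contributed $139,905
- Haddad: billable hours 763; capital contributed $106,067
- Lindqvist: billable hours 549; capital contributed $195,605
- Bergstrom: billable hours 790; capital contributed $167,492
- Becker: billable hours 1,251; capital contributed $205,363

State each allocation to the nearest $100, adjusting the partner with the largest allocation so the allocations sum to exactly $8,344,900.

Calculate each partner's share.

Orozco: $2,602,200 · Haddad: $1,136,700 · Lindqvist: $1,245,700 · Bergstrom: $1,383,800 · Becker: $1,976,500

Totals — billable hours 5,472, capital contributed 814,432.
Combined weights (65% billable hours + 35% capital contributed): Orozco 0.3118; Haddad 0.1362; Lindqvist 0.1493; Bergstrom 0.1658; Becker 0.2369.
Raw shares: Orozco 2,602,211.05; Haddad 1,136,710.15; Lindqvist 1,245,681.17; Bergstrom 1,383,756.48; Becker 1,976,541.14.
After rounding ($100): Orozco $2,602,200; Haddad $1,136,700; Lindqvist $1,245,700; Bergstrom $1,383,800; Becker $1,976,500. Sum = $8,344,900.
Rounded total matches; no reconciliation needed.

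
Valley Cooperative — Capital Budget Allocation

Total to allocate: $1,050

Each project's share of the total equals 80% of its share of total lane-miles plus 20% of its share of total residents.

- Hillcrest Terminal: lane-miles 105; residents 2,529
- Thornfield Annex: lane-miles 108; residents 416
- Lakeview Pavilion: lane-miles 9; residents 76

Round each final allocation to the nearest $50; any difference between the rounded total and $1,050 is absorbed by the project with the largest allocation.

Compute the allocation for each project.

Hillcrest Terminal: $550 · Thornfield Annex: $450 · Lakeview Pavilion: $50

Totals — lane-miles 222, residents 3,021.
Combined weights (80% lane-miles + 20% residents): Hillcrest Terminal 0.5458; Thornfield Annex 0.4167; Lakeview Pavilion 0.0375.
Proportional shares: Hillcrest Terminal 573.10; Thornfield Annex 437.57; Lakeview Pavilion 39.34.
At nearest $50: Hillcrest Terminal $550; Thornfield Annex $450; Lakeview Pavilion $50. Sum = $1,050.
No rounding difference to absorb.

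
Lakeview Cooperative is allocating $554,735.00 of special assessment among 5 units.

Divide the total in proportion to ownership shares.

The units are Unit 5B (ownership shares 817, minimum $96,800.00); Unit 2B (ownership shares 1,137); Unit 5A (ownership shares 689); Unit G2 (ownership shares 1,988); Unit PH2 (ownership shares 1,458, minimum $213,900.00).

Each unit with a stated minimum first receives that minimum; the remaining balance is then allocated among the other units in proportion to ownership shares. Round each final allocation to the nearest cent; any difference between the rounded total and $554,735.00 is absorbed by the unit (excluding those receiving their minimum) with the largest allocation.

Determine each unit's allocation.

Unit 5B: $96,800.00 | Unit 2B: $72,749.82 | Unit 5A: $44,084.98 | Unit G2: $127,200.20 | Unit PH2: $213,900.00

Guaranteed amounts: Unit 5B $96,800.00; Unit PH2 $213,900.00. Residual $244,035.00.
Residual split over remaining ownership shares 3,814: Unit 2B 72,749.8152 → $72,749.82; Unit 5A 44,084.9803 → $44,084.98; Unit G2 127,200.2045 → $127,200.20.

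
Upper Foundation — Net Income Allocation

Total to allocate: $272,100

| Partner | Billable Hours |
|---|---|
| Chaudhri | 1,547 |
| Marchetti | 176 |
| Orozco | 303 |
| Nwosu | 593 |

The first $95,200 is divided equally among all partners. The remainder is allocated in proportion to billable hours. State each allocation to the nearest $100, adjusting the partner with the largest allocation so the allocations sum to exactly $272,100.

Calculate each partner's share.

Chaudhri: $128,200 | Marchetti: $35,700 | Orozco: $44,300 | Nwosu: $63,900

First tranche $95,200 split equally: $23,800 each.
Remainder $176,900 by billable hours (total 2,619): Chaudhri 104,491.91 → $104,500; Marchetti 11,887.90 → $11,900; Orozco 20,466.09 → $20,500; Nwosu 40,054.10 → $40,100.
Rounding difference −$100 on remainder applied to Chaudhri.
Totals: Chaudhri $23,800 + $104,400 = $128,200; Marchetti $23,800 + $11,900 = $35,700; Orozco $23,800 + $20,500 = $44,300; Nwosu $23,800 + $40,100 = $63,900.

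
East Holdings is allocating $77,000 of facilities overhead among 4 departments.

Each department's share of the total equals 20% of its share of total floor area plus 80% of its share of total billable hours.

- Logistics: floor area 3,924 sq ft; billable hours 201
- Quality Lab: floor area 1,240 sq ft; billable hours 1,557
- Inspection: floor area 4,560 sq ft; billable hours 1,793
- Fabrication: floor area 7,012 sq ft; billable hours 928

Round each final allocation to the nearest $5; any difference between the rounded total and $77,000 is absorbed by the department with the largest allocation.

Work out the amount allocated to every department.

Totals — floor area 16,736, billable hours 4,479.
Blended shares (20% floor area + 80% billable hours): Logistics 0.0828; Quality Lab 0.2929; Inspection 0.3747; Fabrication 0.2495.
Unrounded shares: Logistics 6,375.12; Quality Lab 22,554.54; Inspection 28,855.24; Fabrication 19,215.10.
After rounding ($5): Logistics $6,375; Quality Lab $22,555; Inspection $28,855; Fabrication $19,215. Sum = $77,000.
Rounded total matches; no reconciliation needed.

Logistics: $6,375 · Quality Lab: $22,555 · Inspection: $28,855 · Fabrication: $19,215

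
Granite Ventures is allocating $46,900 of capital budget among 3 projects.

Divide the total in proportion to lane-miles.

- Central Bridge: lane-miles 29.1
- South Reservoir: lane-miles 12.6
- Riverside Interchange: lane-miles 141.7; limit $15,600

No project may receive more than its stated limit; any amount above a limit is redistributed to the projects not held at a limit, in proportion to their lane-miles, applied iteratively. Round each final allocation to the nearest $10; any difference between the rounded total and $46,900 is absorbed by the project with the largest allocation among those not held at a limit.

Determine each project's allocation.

Central Bridge: $21,840 · South Reservoir: $9,460 · Riverside Interchange: $15,600

Sum of lane-miles: 183.4.
Unconstrained shares: Central Bridge 7,441.60; South Reservoir 3,222.14; Riverside Interchange 36,236.26.
Capped: Riverside Interchange ($15,600); remaining pool $31,300 reallocated over remaining lane-miles 41.7.
Redistributed shares: Central Bridge 21,842.45 → $21,840; South Reservoir 9,457.55 → $9,460.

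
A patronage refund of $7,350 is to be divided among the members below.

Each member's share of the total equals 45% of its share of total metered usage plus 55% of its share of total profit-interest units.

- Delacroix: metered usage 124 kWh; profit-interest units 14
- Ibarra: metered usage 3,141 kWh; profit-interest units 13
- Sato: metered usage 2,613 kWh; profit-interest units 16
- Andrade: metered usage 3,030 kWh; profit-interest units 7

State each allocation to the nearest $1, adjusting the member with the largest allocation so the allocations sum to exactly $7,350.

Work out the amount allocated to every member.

Totals — metered usage 8,908, profit-interest units 50.
Composite weights (45% metered usage + 55% profit-interest units): Delacroix 0.1603; Ibarra 0.3017; Sato 0.3080; Andrade 0.2301.
Pro-rata amounts: Delacroix 1,177.94; Ibarra 2,217.29; Sato 2,263.80; Andrade 1,690.98.
Rounded to nearest $1: Delacroix $1,178; Ibarra $2,217; Sato $2,264; Andrade $1,691. Sum = $7,350.
Sum already equals the total — no adjustment.

Delacroix: $1,178 | Ibarra: $2,217 | Sato: $2,264 | Andrade: $1,691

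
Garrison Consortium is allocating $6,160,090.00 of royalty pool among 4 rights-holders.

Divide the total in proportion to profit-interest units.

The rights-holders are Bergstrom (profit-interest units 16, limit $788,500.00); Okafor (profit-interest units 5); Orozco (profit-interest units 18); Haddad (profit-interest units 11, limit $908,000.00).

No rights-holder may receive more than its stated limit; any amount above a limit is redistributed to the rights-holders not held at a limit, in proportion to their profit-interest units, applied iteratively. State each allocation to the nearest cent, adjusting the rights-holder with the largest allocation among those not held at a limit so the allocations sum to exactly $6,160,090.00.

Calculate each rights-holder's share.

Bergstrom: $788,500.00; Okafor: $970,345.65; Orozco: $3,493,244.35; Haddad: $908,000.00

Profit-interest units total: 50.
Unconstrained shares: Bergstrom 1,971,228.8000; Okafor 616,009.0000; Orozco 2,217,632.4000; Haddad 1,355,219.8000.
Held at cap: Bergstrom ($788,500.00), Haddad ($908,000.00); remaining pool $4,463,590.00 reallocated over remaining profit-interest units 23.
Redistributed shares: Okafor 970,345.6522 → $970,345.65; Orozco 3,493,244.3478 → $3,493,244.35.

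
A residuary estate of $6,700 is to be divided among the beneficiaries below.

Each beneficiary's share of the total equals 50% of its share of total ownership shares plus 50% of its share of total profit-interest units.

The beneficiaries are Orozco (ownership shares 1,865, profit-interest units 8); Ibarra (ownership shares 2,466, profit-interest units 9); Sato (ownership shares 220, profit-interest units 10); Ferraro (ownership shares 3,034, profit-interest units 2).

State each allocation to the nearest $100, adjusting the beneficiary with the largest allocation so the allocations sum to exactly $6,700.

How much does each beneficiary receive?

Orozco: $1,700 | Ibarra: $2,100 | Sato: $1,300 | Ferraro: $1,600

Totals — ownership shares 7,585, profit-interest units 29.
Composite weights (50% ownership shares + 50% profit-interest units): Orozco 0.2609; Ibarra 0.3177; Sato 0.1869; Ferraro 0.2345.
Proportional shares: Orozco 1,747.84; Ibarra 2,128.79; Sato 1,252.34; Ferraro 1,571.03.
At nearest $100: Orozco $1,700; Ibarra $2,100; Sato $1,300; Ferraro $1,600. Sum = $6,700.
Sum already equals the total — no adjustment.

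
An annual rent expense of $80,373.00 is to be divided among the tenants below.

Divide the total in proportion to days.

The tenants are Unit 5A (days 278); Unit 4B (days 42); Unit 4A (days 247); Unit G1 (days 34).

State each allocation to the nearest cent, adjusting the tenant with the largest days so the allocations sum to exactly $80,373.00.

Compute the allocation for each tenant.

Unit 5A: $37,177.53 | Unit 4B: $5,616.75 | Unit 4A: $33,031.83 | Unit G1: $4,546.89

Combined days = 278 + 42 + 247 + 34 = 601.
Raw shares: Unit 5A 37,177.5275; Unit 4B 5,616.7488; Unit 4A 33,031.8319; Unit G1 4,546.8918.
Rounded to nearest cent: Unit 5A $37,177.53; Unit 4B $5,616.75; Unit 4A $33,031.83; Unit G1 $4,546.89. Sum = $80,373.00.
Sum already equals the total — no adjustment.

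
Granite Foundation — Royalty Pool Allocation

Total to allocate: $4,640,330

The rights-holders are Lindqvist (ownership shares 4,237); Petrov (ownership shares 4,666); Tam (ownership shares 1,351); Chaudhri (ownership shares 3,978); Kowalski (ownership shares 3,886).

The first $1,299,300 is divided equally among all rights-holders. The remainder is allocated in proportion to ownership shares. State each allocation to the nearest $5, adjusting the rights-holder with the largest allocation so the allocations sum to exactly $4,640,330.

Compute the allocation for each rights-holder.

First tranche $1,299,300 split equally: $259,860 each.
Remainder $3,341,030 by ownership shares (total 18,118): Lindqvist 781,319.36 → $781,320; Petrov 860,428.63 → $860,430; Tam 249,129.68 → $249,130; Chaudhri 733,558.74 → $733,560; Kowalski 716,593.59 → $716,595.
Rounding difference −$5 on remainder applied to Petrov.
Totals: Lindqvist $259,860 + $781,320 = $1,041,180; Petrov $259,860 + $860,425 = $1,120,285; Tam $259,860 + $249,130 = $508,990; Chaudhri $259,860 + $733,560 = $993,420; Kowalski $259,860 + $716,595 = $976,455.

Lindqvist: $1,041,180 · Petrov: $1,120,285 · Tam: $508,990 · Chaudhri: $993,420 · Kowalski: $976,455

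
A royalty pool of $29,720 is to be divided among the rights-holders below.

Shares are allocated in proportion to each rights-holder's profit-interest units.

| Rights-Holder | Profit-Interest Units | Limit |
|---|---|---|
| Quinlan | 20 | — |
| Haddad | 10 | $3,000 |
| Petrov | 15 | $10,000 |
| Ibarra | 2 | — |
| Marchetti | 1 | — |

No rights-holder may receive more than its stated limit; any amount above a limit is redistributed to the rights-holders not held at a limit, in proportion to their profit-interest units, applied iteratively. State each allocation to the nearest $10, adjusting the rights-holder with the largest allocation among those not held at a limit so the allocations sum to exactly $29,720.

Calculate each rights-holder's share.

Quinlan: $14,540; Haddad: $3,000; Petrov: $10,000; Ibarra: $1,450; Marchetti: $730

Sum of profit-interest units: 48.
Unconstrained shares: Quinlan 12,383.33; Haddad 6,191.67; Petrov 9,287.50; Ibarra 1,238.33; Marchetti 619.17.
Capped: Haddad ($3,000); balance $26,720 reallocated over remaining profit-interest units 38.
Capped: Petrov ($10,000); balance $16,720 reallocated over remaining profit-interest units 23.
Remaining shares: Quinlan 14,539.13 → $14,540; Ibarra 1,453.91 → $1,450; Marchetti 726.96 → $730.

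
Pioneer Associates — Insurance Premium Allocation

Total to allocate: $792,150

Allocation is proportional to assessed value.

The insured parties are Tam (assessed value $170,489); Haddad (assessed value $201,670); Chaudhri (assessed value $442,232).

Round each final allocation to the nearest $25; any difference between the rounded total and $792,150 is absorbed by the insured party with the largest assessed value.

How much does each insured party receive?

Assessed value total: 814,391.
Proportional shares: Tam 170,489/814,391 × $792,150 = 165,832.95; Haddad 201,670/814,391 × $792,150 = 196,162.40; Chaudhri 442,232/814,391 × $792,150 = 430,154.65.
After rounding ($25): Tam $165,825; Haddad $196,150; Chaudhri $430,150. Sum = $792,125.
Difference $792,150 − $792,125 = +$25 applied to largest assessed value (Chaudhri): Chaudhri becomes $430,175.

Tam: $165,825 | Haddad: $196,150 | Chaudhri: $430,175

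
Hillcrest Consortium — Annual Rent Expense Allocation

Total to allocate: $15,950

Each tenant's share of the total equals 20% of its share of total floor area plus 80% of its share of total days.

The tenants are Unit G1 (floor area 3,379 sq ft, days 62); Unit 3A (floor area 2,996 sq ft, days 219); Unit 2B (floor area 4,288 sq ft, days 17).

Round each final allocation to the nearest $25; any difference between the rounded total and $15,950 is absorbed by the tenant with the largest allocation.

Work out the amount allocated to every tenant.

Unit G1: $3,675 | Unit 3A: $10,275 | Unit 2B: $2,000

Totals — floor area 10,663, days 298.
Composite weights (20% floor area + 80% days): Unit G1 0.2298; Unit 3A 0.6441; Unit 2B 0.1261.
Proportional shares: Unit G1 3,665.64; Unit 3A 10,273.61; Unit 2B 2,010.74.
Rounded to nearest $25: Unit G1 $3,675; Unit 3A $10,275; Unit 2B $2,000. Sum = $15,950.
Sum already equals the total — no adjustment.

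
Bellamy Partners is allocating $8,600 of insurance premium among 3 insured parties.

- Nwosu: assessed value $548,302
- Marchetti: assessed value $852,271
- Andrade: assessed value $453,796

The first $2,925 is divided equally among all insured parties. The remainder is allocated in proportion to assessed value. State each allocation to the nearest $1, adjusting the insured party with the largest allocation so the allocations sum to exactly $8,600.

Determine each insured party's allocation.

$2,925 shared equally gives $975 per insured party.
Remainder $5,675 by assessed value (total 1,854,369): Nwosu 1,677.99 → $1,678; Marchetti 2,608.24 → $2,608; Andrade 1,388.77 → $1,389.
Totals: Nwosu $975 + $1,678 = $2,653; Marchetti $975 + $2,608 = $3,583; Andrade $975 + $1,389 = $2,364.

Nwosu: $2,653 · Marchetti: $3,583 · Andrade: $2,364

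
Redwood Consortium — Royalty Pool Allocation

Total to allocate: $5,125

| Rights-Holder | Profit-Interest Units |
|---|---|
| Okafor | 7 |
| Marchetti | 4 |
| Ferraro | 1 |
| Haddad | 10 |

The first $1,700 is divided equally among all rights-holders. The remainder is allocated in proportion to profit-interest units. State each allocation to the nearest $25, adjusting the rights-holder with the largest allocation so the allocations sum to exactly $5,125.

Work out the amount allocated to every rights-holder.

Okafor: $1,525 · Marchetti: $1,050 · Ferraro: $575 · Haddad: $1,975

Equal tier: $1,700 ÷ 4 = $425 apiece.
Remainder $3,425 by profit-interest units (total 22): Okafor 1,089.77 → $1,100; Marchetti 622.73 → $625; Ferraro 155.68 → $150; Haddad 1,556.82 → $1,550.
Totals: Okafor $425 + $1,100 = $1,525; Marchetti $425 + $625 = $1,050; Ferraro $425 + $150 = $575; Haddad $425 + $1,550 = $1,975.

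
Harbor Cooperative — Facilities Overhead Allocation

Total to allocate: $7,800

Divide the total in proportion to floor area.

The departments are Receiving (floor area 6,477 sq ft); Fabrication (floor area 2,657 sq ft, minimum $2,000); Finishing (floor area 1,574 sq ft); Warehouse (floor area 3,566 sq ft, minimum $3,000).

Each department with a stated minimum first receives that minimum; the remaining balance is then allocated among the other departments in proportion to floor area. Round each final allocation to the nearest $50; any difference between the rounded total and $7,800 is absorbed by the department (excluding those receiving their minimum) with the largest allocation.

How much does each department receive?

Receiving: $2,250 · Fabrication: $2,000 · Finishing: $550 · Warehouse: $3,000

Minimums first: Fabrication $2,000; Warehouse $3,000. Residual $2,800.
Residual split over remaining floor area 8,051: Receiving 2,252.59 → $2,250; Finishing 547.41 → $550.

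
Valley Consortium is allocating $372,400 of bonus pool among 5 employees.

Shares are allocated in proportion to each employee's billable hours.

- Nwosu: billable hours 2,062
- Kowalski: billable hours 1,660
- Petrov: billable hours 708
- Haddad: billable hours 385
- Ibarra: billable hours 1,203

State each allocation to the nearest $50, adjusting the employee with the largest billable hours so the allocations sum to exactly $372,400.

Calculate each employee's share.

Nwosu: $127,650; Kowalski: $102,700; Petrov: $43,800; Haddad: $23,800; Ibarra: $74,450

Billable hours total: 2,062 + 1,660 + 708 + 385 + 1,203 = 6,018.
Pro-rata amounts: Nwosu 127,598.67; Kowalski 102,722.50; Petrov 43,811.76; Haddad 23,824.19; Ibarra 74,442.87.
After rounding ($50): Nwosu $127,600; Kowalski $102,700; Petrov $43,800; Haddad $23,800; Ibarra $74,450. Sum = $372,350.
Difference $372,400 − $372,350 = +$50 applied to largest billable hours (Nwosu): Nwosu becomes $127,650.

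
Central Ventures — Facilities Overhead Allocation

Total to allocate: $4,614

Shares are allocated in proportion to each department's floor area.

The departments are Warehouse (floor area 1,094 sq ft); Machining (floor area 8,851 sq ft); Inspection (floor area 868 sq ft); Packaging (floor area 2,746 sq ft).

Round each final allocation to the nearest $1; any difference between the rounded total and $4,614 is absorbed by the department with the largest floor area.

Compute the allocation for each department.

Sum of floor area: 1,094 + 8,851 + 868 + 2,746 = 13,559.
Raw shares: Warehouse 372.28; Machining 3,011.91; Inspection 295.37; Packaging 934.44.
Rounded to nearest $1: Warehouse $372; Machining $3,012; Inspection $295; Packaging $934. Sum = $4,613.
Difference $4,614 − $4,613 = +$1 applied to largest floor area (Machining): Machining becomes $3,013.

Warehouse: $372 · Machining: $3,013 · Inspection: $295 · Packaging: $934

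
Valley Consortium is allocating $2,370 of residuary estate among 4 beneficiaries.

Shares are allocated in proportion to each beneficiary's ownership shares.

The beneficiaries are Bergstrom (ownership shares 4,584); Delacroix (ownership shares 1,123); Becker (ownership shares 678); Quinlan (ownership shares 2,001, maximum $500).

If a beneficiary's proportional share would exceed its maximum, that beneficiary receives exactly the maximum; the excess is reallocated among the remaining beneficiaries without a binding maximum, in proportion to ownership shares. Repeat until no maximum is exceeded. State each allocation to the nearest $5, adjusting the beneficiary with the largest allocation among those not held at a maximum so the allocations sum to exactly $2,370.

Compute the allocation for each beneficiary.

Bergstrom: $1,340; Delacroix: $330; Becker: $200; Quinlan: $500

Ownership shares total: 8,386.
Unconstrained shares: Bergstrom 1,295.50; Delacroix 317.38; Becker 191.61; Quinlan 565.51.
Cap binds for Quinlan ($500); balance $1,870 reallocated over remaining ownership shares 6,385.
Shares after redistribution: Bergstrom 1,342.53 → $1,345; Delacroix 328.90 → $330; Becker 198.57 → $200.
Rounding difference −$5 applied to Bergstrom → $1,340.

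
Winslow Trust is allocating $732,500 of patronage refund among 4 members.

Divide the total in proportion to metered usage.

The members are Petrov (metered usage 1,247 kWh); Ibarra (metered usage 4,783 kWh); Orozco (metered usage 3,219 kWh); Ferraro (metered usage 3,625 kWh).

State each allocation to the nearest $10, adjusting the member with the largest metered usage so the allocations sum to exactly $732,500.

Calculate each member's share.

Petrov: $70,950; Ibarra: $272,150; Orozco: $183,150; Ferraro: $206,250

Combined metered usage = 1,247 + 4,783 + 3,219 + 3,625 = 12,874.
Pro-rata amounts: Petrov 70,951.34; Ibarra 272,141.33; Orozco 183,153.45; Ferraro 206,253.88.
At nearest $10: Petrov $70,950; Ibarra $272,140; Orozco $183,150; Ferraro $206,250. Sum = $732,490.
Difference $732,500 − $732,490 = +$10 applied to largest metered usage (Ibarra): Ibarra becomes $272,150.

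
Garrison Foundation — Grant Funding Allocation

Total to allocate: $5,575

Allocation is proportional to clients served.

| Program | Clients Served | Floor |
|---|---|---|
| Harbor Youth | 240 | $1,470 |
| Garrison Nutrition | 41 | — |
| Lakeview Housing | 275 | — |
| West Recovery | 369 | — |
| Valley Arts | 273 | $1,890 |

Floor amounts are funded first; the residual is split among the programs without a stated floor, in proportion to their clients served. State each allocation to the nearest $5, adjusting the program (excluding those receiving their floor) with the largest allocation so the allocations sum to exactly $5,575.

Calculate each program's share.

Harbor Youth: $1,470; Garrison Nutrition: $135; Lakeview Housing: $890; West Recovery: $1,190; Valley Arts: $1,890

Fund the minimums — Harbor Youth $1,470; Valley Arts $1,890. Balance $2,215.
Balance split over remaining clients served 685: Garrison Nutrition 132.58 → $135; Lakeview Housing 889.23 → $890; West Recovery 1,193.19 → $1,195.
Rounding difference −$5 applied to West Recovery → $1,190.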